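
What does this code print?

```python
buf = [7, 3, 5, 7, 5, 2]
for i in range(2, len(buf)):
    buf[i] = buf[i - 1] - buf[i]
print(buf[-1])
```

i=2: buf[2] = 3-5 = -2 → [7, 3, -2, 7, 5, 2]
i=3: buf[3] = (-2)-7 = -9 → [7, 3, -2, -9, 5, 2]
i=4: buf[4] = (-9)-5 = -14 → [7, 3, -2, -9, -14, 2]
i=5: buf[5] = (-14)-2 = -16 → [7, 3, -2, -9, -14, -16]

-16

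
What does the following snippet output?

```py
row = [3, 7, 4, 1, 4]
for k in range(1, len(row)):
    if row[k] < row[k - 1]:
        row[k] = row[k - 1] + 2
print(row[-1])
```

13

k=1: 7>=3, unchanged → [3, 7, 4, 1, 4]
k=2: 4<7, row[2] = 7+2 = 9 → [3, 7, 9, 1, 4]
k=3: 1<9, row[3] = 9+2 = 11 → [3, 7, 9, 11, 4]
k=4: 4<11, row[4] = 11+2 = 13 → [3, 7, 9, 11, 13]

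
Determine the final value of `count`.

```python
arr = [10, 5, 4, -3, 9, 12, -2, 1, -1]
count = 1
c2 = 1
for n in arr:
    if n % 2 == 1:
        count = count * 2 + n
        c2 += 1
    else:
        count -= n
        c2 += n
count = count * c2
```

-8970

n=10: not odd, count = 1-10 = -9; c2=11
n=5: odd, count = (-9)*2+5 = -13; c2=12
n=4: not odd, count = (-13)-4 = -17; c2=16
n=-3: odd, count = (-17)*2+(-3) = -37; c2=17
n=9: odd, count = (-37)*2+9 = -65; c2=18
n=12: not odd, count = (-65)-12 = -77; c2=30
n=-2: not odd, count = (-77)-(-2) = -75; c2=28
n=1: odd, count = (-75)*2+1 = -149; c2=29
n=-1: odd, count = (-149)*2+(-1) = -299; c2=30
count*c2 = (-299)*30 = -8970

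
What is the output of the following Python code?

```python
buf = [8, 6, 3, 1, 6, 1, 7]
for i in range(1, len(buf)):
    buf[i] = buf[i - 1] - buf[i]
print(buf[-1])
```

-16

i=1: buf[1] = 8-6 = 2 → [8, 2, 3, 1, 6, 1, 7]
i=2: buf[2] = 2-3 = -1 → [8, 2, -1, 1, 6, 1, 7]
i=3: buf[3] = (-1)-1 = -2 → [8, 2, -1, -2, 6, 1, 7]
i=4: buf[4] = (-2)-6 = -8 → [8, 2, -1, -2, -8, 1, 7]
i=5: buf[5] = (-8)-1 = -9 → [8, 2, -1, -2, -8, -9, 7]
i=6: buf[6] = (-9)-7 = -16 → [8, 2, -1, -2, -8, -9, -16]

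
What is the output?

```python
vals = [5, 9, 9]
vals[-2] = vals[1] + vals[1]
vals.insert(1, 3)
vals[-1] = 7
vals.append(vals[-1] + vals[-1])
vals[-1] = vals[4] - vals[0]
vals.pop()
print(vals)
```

vals[-2] = vals[1]+vals[1] = 9+9 = 18 → [5, 18, 9]
insert 3 at 1 → [5, 3, 18, 9]
vals[-1] = 7 → [5, 3, 18, 7]
append vals[-1]+vals[-1] = 7+7 = 14 → [5, 3, 18, 7, 14]
vals[-1] = vals[4]-vals[0] = 14-5 = 9 → [5, 3, 18, 7, 9]
pop() removes 9 → [5, 3, 18, 7]

[5, 3, 18, 7]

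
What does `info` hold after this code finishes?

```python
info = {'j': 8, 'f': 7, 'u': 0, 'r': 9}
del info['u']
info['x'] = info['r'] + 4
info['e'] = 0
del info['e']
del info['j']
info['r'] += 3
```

{'f': 7, 'r': 12, 'x': 13}

del 'u' → {'j': 8, 'f': 7, 'r': 9}
info['x'] = info['r']+4 = 13 → {'j': 8, 'f': 7, 'r': 9, 'x': 13}
info['e'] = 0 → {'j': 8, 'f': 7, 'r': 9, 'x': 13, 'e': 0}
del 'e' → {'j': 8, 'f': 7, 'r': 9, 'x': 13}
del 'j' → {'f': 7, 'r': 9, 'x': 13}
info['r'] = 9+3 = 12 → {'f': 7, 'r': 12, 'x': 13}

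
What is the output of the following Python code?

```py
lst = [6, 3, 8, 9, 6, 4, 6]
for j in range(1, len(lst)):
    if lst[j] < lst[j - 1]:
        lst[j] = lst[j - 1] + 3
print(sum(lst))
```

j=1: 3<6, lst[1] = 6+3 = 9 → [6, 9, 8, 9, 6, 4, 6]
j=2: 8<9, lst[2] = 9+3 = 12 → [6, 9, 12, 9, 6, 4, 6]
j=3: 9<12, lst[3] = 12+3 = 15 → [6, 9, 12, 15, 6, 4, 6]
j=4: 6<15, lst[4] = 15+3 = 18 → [6, 9, 12, 15, 18, 4, 6]
j=5: 4<18, lst[5] = 18+3 = 21 → [6, 9, 12, 15, 18, 21, 6]
j=6: 6<21, lst[6] = 21+3 = 24 → [6, 9, 12, 15, 18, 21, 24]
sum = 105

105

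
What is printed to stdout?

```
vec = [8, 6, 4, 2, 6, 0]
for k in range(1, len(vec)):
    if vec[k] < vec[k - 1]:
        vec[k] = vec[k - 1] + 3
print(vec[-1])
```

k=1: 6<8, vec[1] = 8+3 = 11 → [8, 11, 4, 2, 6, 0]
k=2: 4<11, vec[2] = 11+3 = 14 → [8, 11, 14, 2, 6, 0]
k=3: 2<14, vec[3] = 14+3 = 17 → [8, 11, 14, 17, 6, 0]
k=4: 6<17, vec[4] = 17+3 = 20 → [8, 11, 14, 17, 20, 0]
k=5: 0<20, vec[5] = 20+3 = 23 → [8, 11, 14, 17, 20, 23]

23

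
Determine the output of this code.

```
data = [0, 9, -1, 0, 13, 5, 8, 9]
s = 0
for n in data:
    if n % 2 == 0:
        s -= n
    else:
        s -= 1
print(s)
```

n=0: even, s = 0-0 = 0
n=9: not even, s = 0-1 = -1
n=-1: not even, s = (-1)-1 = -2
n=0: even, s = (-2)-0 = -2
n=13: not even, s = (-2)-1 = -3
n=5: not even, s = (-3)-1 = -4
n=8: even, s = (-4)-8 = -12
n=9: not even, s = (-12)-1 = -13

-13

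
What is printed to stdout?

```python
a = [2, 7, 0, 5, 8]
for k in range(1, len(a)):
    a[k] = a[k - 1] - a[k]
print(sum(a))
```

-36

k=1: a[1] = 2-7 = -5 → [2, -5, 0, 5, 8]
k=2: a[2] = (-5)-0 = -5 → [2, -5, -5, 5, 8]
k=3: a[3] = (-5)-5 = -10 → [2, -5, -5, -10, 8]
k=4: a[4] = (-10)-8 = -18 → [2, -5, -5, -10, -18]
sum = -36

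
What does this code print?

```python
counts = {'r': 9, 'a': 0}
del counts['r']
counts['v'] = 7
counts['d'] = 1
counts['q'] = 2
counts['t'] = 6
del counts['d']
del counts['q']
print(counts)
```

{'a': 0, 'v': 7, 't': 6}

del 'r' → {'a': 0}
counts['v'] = 7 → {'a': 0, 'v': 7}
counts['d'] = 1 → {'a': 0, 'v': 7, 'd': 1}
counts['q'] = 2 → {'a': 0, 'v': 7, 'd': 1, 'q': 2}
counts['t'] = 6 → {'a': 0, 'v': 7, 'd': 1, 'q': 2, 't': 6}
del 'd' → {'a': 0, 'v': 7, 'q': 2, 't': 6}
del 'q' → {'a': 0, 'v': 7, 't': 6}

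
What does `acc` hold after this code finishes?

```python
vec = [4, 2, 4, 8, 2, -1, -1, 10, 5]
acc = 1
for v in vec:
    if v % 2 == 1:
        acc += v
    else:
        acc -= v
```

-26

v=4: not odd, acc = 1-4 = -3
v=2: not odd, acc = (-3)-2 = -5
v=4: not odd, acc = (-5)-4 = -9
v=8: not odd, acc = (-9)-8 = -17
v=2: not odd, acc = (-17)-2 = -19
v=-1: odd, acc = (-19)+(-1) = -20
v=-1: odd, acc = (-20)+(-1) = -21
v=10: not odd, acc = (-21)-10 = -31
v=5: odd, acc = (-31)+5 = -26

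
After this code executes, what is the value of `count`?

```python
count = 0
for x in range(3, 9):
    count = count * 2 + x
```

x=3: count = 0*2+3 = 3
x=4: count = 3*2+4 = 10
x=5: count = 10*2+5 = 25
x=6: count = 25*2+6 = 56
x=7: count = 56*2+7 = 119
x=8: count = 119*2+8 = 246

246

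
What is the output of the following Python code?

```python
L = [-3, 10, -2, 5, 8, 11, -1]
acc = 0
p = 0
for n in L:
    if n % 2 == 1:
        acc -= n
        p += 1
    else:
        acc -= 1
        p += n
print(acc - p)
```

n=-3: odd, acc = 0-(-3) = 3; p=1
n=10: not odd, acc = 3-1 = 2; p=11
n=-2: not odd, acc = 2-1 = 1; p=9
n=5: odd, acc = 1-5 = -4; p=10
n=8: not odd, acc = (-4)-1 = -5; p=18
n=11: odd, acc = (-5)-11 = -16; p=19
n=-1: odd, acc = (-16)-(-1) = -15; p=20
acc-p = (-15)-20 = -35

-35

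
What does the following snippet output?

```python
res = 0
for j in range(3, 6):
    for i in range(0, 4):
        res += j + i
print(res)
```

j=3,i=0: res = 0+3 = 3
j=3,i=1: res = 3+4 = 7
j=3,i=2: res = 7+5 = 12
j=3,i=3: res = 12+6 = 18
j=4,i=0: res = 18+4 = 22
j=4,i=1: res = 22+5 = 27
j=4,i=2: res = 27+6 = 33
j=4,i=3: res = 33+7 = 40
j=5,i=0: res = 40+5 = 45
j=5,i=1: res = 45+6 = 51
j=5,i=2: res = 51+7 = 58
j=5,i=3: res = 58+8 = 66

66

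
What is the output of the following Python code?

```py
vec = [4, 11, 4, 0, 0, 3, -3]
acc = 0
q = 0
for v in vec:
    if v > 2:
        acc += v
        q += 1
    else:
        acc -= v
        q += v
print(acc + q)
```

26

v=4: >2, acc = 0+4 = 4; q=1
v=11: >2, acc = 4+11 = 15; q=2
v=4: >2, acc = 15+4 = 19; q=3
v=0: not >2, acc = 19-0 = 19; q=3
v=0: not >2, acc = 19-0 = 19; q=3
v=3: >2, acc = 19+3 = 22; q=4
v=-3: not >2, acc = 22-(-3) = 25; q=1
acc+q = 25+1 = 26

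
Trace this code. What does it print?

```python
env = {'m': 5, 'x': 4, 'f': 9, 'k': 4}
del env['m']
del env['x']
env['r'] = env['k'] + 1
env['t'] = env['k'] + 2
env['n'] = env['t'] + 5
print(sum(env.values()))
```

35

del 'm' → {'x': 4, 'f': 9, 'k': 4}
del 'x' → {'f': 9, 'k': 4}
env['r'] = env['k']+1 = 5 → {'f': 9, 'k': 4, 'r': 5}
env['t'] = env['k']+2 = 6 → {'f': 9, 'k': 4, 'r': 5, 't': 6}
env['n'] = env['t']+5 = 11 → {'f': 9, 'k': 4, 'r': 5, 't': 6, 'n': 11}
sum of values = 35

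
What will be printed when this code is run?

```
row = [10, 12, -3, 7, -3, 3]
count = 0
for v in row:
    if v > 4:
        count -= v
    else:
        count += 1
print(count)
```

v=10: >4, count = 0-10 = -10
v=12: >4, count = (-10)-12 = -22
v=-3: not >4, count = (-22)+1 = -21
v=7: >4, count = (-21)-7 = -28
v=-3: not >4, count = (-28)+1 = -27
v=3: not >4, count = (-27)+1 = -26

-26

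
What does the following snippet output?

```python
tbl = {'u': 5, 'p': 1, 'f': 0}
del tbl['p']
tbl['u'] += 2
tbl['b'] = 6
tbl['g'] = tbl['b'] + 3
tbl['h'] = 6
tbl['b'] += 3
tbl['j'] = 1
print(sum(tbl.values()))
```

del 'p' → {'u': 5, 'f': 0}
tbl['u'] = 5+2 = 7 → {'u': 7, 'f': 0}
tbl['b'] = 6 → {'u': 7, 'f': 0, 'b': 6}
tbl['g'] = tbl['b']+3 = 9 → {'u': 7, 'f': 0, 'b': 6, 'g': 9}
tbl['h'] = 6 → {'u': 7, 'f': 0, 'b': 6, 'g': 9, 'h': 6}
tbl['b'] = 6+3 = 9 → {'u': 7, 'f': 0, 'b': 9, 'g': 9, 'h': 6}
tbl['j'] = 1 → {'u': 7, 'f': 0, 'b': 9, 'g': 9, 'h': 6, 'j': 1}
sum of values = 32

32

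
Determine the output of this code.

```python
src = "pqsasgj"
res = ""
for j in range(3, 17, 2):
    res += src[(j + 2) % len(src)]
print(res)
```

gpssjqa

j=3: add src[5]='g' → 'g'
j=5: add src[0]='p' → 'gp'
j=7: add src[2]='s' → 'gps'
j=9: add src[4]='s' → 'gpss'
j=11: add src[6]='j' → 'gpssj'
j=13: add src[1]='q' → 'gpssjq'
j=15: add src[3]='a' → 'gpssjqa'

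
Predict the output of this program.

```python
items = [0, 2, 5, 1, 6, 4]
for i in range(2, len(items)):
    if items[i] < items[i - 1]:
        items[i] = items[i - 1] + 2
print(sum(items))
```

34

i=2: 5>=2, unchanged → [0, 2, 5, 1, 6, 4]
i=3: 1<5, items[3] = 5+2 = 7 → [0, 2, 5, 7, 6, 4]
i=4: 6<7, items[4] = 7+2 = 9 → [0, 2, 5, 7, 9, 4]
i=5: 4<9, items[5] = 9+2 = 11 → [0, 2, 5, 7, 9, 11]
sum = 34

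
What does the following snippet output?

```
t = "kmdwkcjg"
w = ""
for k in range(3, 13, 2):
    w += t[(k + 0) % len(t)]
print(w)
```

wcgmw

k=3: add t[3]='w' → 'w'
k=5: add t[5]='c' → 'wc'
k=7: add t[7]='g' → 'wcg'
k=9: add t[1]='m' → 'wcgm'
k=11: add t[3]='w' → 'wcgmw'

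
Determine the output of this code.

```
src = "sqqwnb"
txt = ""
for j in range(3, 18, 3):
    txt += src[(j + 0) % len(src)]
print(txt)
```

j=3: add src[3]='w' → 'w'
j=6: add src[0]='s' → 'ws'
j=9: add src[3]='w' → 'wsw'
j=12: add src[0]='s' → 'wsws'
j=15: add src[3]='w' → 'wswsw'

wswsw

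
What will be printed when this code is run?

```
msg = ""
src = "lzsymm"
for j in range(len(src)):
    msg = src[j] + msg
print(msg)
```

j=0: prepend 'l' → 'l'
j=1: prepend 'z' → 'zl'
j=2: prepend 's' → 'szl'
j=3: prepend 'y' → 'yszl'
j=4: prepend 'm' → 'myszl'
j=5: prepend 'm' → 'mmyszl'

mmyszl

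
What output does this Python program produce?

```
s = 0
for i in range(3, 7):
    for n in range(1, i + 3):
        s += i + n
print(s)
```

222

i=3,n=1: s = 0+4 = 4
i=3,n=2: s = 4+5 = 9
i=3,n=3: s = 9+6 = 15
i=3,n=4: s = 15+7 = 22
i=3,n=5: s = 22+8 = 30
i=4,n=1: s = 30+5 = 35
i=4,n=2: s = 35+6 = 41
i=4,n=3: s = 41+7 = 48
i=4,n=4: s = 48+8 = 56
i=4,n=5: s = 56+9 = 65
i=4,n=6: s = 65+10 = 75
i=5,n=1: s = 75+6 = 81
i=5,n=2: s = 81+7 = 88
i=5,n=3: s = 88+8 = 96
i=5,n=4: s = 96+9 = 105
i=5,n=5: s = 105+10 = 115
i=5,n=6: s = 115+11 = 126
i=5,n=7: s = 126+12 = 138
i=6,n=1: s = 138+7 = 145
i=6,n=2: s = 145+8 = 153
i=6,n=3: s = 153+9 = 162
i=6,n=4: s = 162+10 = 172
i=6,n=5: s = 172+11 = 183
i=6,n=6: s = 183+12 = 195
i=6,n=7: s = 195+13 = 208
i=6,n=8: s = 208+14 = 222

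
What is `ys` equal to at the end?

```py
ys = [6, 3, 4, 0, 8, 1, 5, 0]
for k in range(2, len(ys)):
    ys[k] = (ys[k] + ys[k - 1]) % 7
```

[6, 3, 0, 0, 1, 2, 0, 0]

k=2: ys[2] = (4+3)%7 = 0 → [6, 3, 0, 0, 8, 1, 5, 0]
k=3: ys[3] = (0+0)%7 = 0 → [6, 3, 0, 0, 8, 1, 5, 0]
k=4: ys[4] = (8+0)%7 = 1 → [6, 3, 0, 0, 1, 1, 5, 0]
k=5: ys[5] = (1+1)%7 = 2 → [6, 3, 0, 0, 1, 2, 5, 0]
k=6: ys[6] = (5+2)%7 = 0 → [6, 3, 0, 0, 1, 2, 0, 0]
k=7: ys[7] = (0+0)%7 = 0 → [6, 3, 0, 0, 1, 2, 0, 0]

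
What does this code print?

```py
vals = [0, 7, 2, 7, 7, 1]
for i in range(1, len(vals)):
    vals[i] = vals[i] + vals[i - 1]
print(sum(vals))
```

i=1: vals[1] = 7+0 = 7 → [0, 7, 2, 7, 7, 1]
i=2: vals[2] = 2+7 = 9 → [0, 7, 9, 7, 7, 1]
i=3: vals[3] = 7+9 = 16 → [0, 7, 9, 16, 7, 1]
i=4: vals[4] = 7+16 = 23 → [0, 7, 9, 16, 23, 1]
i=5: vals[5] = 1+23 = 24 → [0, 7, 9, 16, 23, 24]
sum = 79

79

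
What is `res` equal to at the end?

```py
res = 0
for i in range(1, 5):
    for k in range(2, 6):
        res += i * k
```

i=1,k=2: res = 0+2 = 2
i=1,k=3: res = 2+3 = 5
i=1,k=4: res = 5+4 = 9
i=1,k=5: res = 9+5 = 14
i=2,k=2: res = 14+4 = 18
i=2,k=3: res = 18+6 = 24
i=2,k=4: res = 24+8 = 32
i=2,k=5: res = 32+10 = 42
i=3,k=2: res = 42+6 = 48
i=3,k=3: res = 48+9 = 57
i=3,k=4: res = 57+12 = 69
i=3,k=5: res = 69+15 = 84
i=4,k=2: res = 84+8 = 92
i=4,k=3: res = 92+12 = 104
i=4,k=4: res = 104+16 = 120
i=4,k=5: res = 120+20 = 140

140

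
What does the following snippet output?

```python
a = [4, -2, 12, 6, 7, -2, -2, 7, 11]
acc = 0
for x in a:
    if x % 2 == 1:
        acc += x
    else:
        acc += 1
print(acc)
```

31

x=4: not odd, acc = 0+1 = 1
x=-2: not odd, acc = 1+1 = 2
x=12: not odd, acc = 2+1 = 3
x=6: not odd, acc = 3+1 = 4
x=7: odd, acc = 4+7 = 11
x=-2: not odd, acc = 11+1 = 12
x=-2: not odd, acc = 12+1 = 13
x=7: odd, acc = 13+7 = 20
x=11: odd, acc = 20+11 = 31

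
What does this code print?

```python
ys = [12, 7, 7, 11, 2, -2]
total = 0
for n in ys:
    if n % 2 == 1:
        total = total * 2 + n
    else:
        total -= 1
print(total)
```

43

n=12: not odd, total = 0-1 = -1
n=7: odd, total = (-1)*2+7 = 5
n=7: odd, total = 5*2+7 = 17
n=11: odd, total = 17*2+11 = 45
n=2: not odd, total = 45-1 = 44
n=-2: not odd, total = 44-1 = 43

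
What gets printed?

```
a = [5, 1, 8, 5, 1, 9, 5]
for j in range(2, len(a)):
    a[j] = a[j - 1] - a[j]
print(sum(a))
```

j=2: a[2] = 1-8 = -7 → [5, 1, -7, 5, 1, 9, 5]
j=3: a[3] = (-7)-5 = -12 → [5, 1, -7, -12, 1, 9, 5]
j=4: a[4] = (-12)-1 = -13 → [5, 1, -7, -12, -13, 9, 5]
j=5: a[5] = (-13)-9 = -22 → [5, 1, -7, -12, -13, -22, 5]
j=6: a[6] = (-22)-5 = -27 → [5, 1, -7, -12, -13, -22, -27]
sum = -75

-75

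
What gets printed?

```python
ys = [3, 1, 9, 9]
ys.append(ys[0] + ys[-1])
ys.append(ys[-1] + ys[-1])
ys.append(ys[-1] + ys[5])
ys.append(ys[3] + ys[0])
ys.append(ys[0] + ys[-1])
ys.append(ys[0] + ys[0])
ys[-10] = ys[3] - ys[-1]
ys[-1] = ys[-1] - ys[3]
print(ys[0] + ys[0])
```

6

append ys[0]+ys[-1] = 3+9 = 12 → [3, 1, 9, 9, 12]
append ys[-1]+ys[-1] = 12+12 = 24 → [3, 1, 9, 9, 12, 24]
append ys[-1]+ys[5] = 24+24 = 48 → [3, 1, 9, 9, 12, 24, 48]
append ys[3]+ys[0] = 9+3 = 12 → [3, 1, 9, 9, 12, 24, 48, 12]
append ys[0]+ys[-1] = 3+12 = 15 → [3, 1, 9, 9, 12, 24, 48, 12, 15]
append ys[0]+ys[0] = 3+3 = 6 → [3, 1, 9, 9, 12, 24, 48, 12, 15, 6]
ys[-10] = ys[3]-ys[-1] = 9-6 = 3 → [3, 1, 9, 9, 12, 24, 48, 12, 15, 6]
ys[-1] = ys[-1]-ys[3] = 6-9 = -3 → [3, 1, 9, 9, 12, 24, 48, 12, 15, -3]
ys[0]+ys[0] = 3+3 = 6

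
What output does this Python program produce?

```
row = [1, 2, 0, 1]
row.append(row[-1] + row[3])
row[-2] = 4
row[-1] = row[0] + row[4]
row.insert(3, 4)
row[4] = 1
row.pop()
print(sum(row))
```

append row[-1]+row[3] = 1+1 = 2 → [1, 2, 0, 1, 2]
row[-2] = 4 → [1, 2, 0, 4, 2]
row[-1] = row[0]+row[4] = 1+2 = 3 → [1, 2, 0, 4, 3]
insert 4 at 3 → [1, 2, 0, 4, 4, 3]
row[4] = 1 → [1, 2, 0, 4, 1, 3]
pop() removes 3 → [1, 2, 0, 4, 1]
sum = 8

8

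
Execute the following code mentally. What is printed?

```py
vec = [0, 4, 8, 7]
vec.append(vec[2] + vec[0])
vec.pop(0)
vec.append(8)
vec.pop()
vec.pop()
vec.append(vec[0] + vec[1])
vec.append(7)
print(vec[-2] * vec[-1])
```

append vec[2]+vec[0] = 8+0 = 8 → [0, 4, 8, 7, 8]
pop(0) removes 0 → [4, 8, 7, 8]
append 8 → [4, 8, 7, 8, 8]
pop() removes 8 → [4, 8, 7, 8]
pop() removes 8 → [4, 8, 7]
append vec[0]+vec[1] = 4+8 = 12 → [4, 8, 7, 12]
append 7 → [4, 8, 7, 12, 7]
vec[-2]*vec[-1] = 12*7 = 84

84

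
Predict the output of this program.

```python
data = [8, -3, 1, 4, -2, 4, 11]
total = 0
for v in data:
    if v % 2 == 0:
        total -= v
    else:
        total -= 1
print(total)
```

-17

v=8: even, total = 0-8 = -8
v=-3: not even, total = (-8)-1 = -9
v=1: not even, total = (-9)-1 = -10
v=4: even, total = (-10)-4 = -14
v=-2: even, total = (-14)-(-2) = -12
v=4: even, total = (-12)-4 = -16
v=11: not even, total = (-16)-1 = -17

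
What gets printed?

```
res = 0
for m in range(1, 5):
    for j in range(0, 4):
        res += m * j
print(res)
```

60

m=1,j=0: res = 0+0 = 0
m=1,j=1: res = 0+1 = 1
m=1,j=2: res = 1+2 = 3
m=1,j=3: res = 3+3 = 6
m=2,j=0: res = 6+0 = 6
m=2,j=1: res = 6+2 = 8
m=2,j=2: res = 8+4 = 12
m=2,j=3: res = 12+6 = 18
m=3,j=0: res = 18+0 = 18
m=3,j=1: res = 18+3 = 21
m=3,j=2: res = 21+6 = 27
m=3,j=3: res = 27+9 = 36
m=4,j=0: res = 36+0 = 36
m=4,j=1: res = 36+4 = 40
m=4,j=2: res = 40+8 = 48
m=4,j=3: res = 48+12 = 60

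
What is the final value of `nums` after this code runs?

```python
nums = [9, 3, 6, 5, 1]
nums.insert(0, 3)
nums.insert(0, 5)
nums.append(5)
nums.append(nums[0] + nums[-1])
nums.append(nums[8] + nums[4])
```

[5, 3, 9, 3, 6, 5, 1, 5, 10, 16]

insert 3 at 0 → [3, 9, 3, 6, 5, 1]
insert 5 at 0 → [5, 3, 9, 3, 6, 5, 1]
append 5 → [5, 3, 9, 3, 6, 5, 1, 5]
append nums[0]+nums[-1] = 5+5 = 10 → [5, 3, 9, 3, 6, 5, 1, 5, 10]
append nums[8]+nums[4] = 10+6 = 16 → [5, 3, 9, 3, 6, 5, 1, 5, 10, 16]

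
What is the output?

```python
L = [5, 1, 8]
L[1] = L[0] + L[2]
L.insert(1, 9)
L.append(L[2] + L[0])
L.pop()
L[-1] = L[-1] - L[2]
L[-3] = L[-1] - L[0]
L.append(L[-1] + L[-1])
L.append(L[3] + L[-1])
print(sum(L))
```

-22

L[1] = L[0]+L[2] = 5+8 = 13 → [5, 13, 8]
insert 9 at 1 → [5, 9, 13, 8]
append L[2]+L[0] = 13+5 = 18 → [5, 9, 13, 8, 18]
pop() removes 18 → [5, 9, 13, 8]
L[-1] = L[-1]-L[2] = 8-13 = -5 → [5, 9, 13, -5]
L[-3] = L[-1]-L[0] = (-5)-5 = -10 → [5, -10, 13, -5]
append L[-1]+L[-1] = (-5)+(-5) = -10 → [5, -10, 13, -5, -10]
append L[3]+L[-1] = (-5)+(-10) = -15 → [5, -10, 13, -5, -10, -15]
sum = -22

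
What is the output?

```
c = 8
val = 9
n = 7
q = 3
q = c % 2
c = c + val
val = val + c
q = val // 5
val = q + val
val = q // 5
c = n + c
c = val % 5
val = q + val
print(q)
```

q = 8%2 = 0
c = 8+9 = 17
val = 9+17 = 26
q = 26//5 = 5
val = 5+26 = 31
val = 5//5 = 1
c = 7+17 = 24
c = 1%5 = 1
val = 5+1 = 6

5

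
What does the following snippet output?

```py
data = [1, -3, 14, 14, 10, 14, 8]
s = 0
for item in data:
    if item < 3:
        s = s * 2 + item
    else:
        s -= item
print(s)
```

-61

item=1: <3, s = 0*2+1 = 1
item=-3: <3, s = 1*2+(-3) = -1
item=14: not <3, s = (-1)-14 = -15
item=14: not <3, s = (-15)-14 = -29
item=10: not <3, s = (-29)-10 = -39
item=14: not <3, s = (-39)-14 = -53
item=8: not <3, s = (-53)-8 = -61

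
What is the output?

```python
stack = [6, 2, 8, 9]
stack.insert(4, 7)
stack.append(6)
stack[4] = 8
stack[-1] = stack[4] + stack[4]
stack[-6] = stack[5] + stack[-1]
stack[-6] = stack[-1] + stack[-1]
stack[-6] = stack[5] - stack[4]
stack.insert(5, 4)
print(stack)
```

insert 7 at 4 → [6, 2, 8, 9, 7]
append 6 → [6, 2, 8, 9, 7, 6]
stack[4] = 8 → [6, 2, 8, 9, 8, 6]
stack[-1] = stack[4]+stack[4] = 8+8 = 16 → [6, 2, 8, 9, 8, 16]
stack[-6] = stack[5]+stack[-1] = 16+16 = 32 → [32, 2, 8, 9, 8, 16]
stack[-6] = stack[-1]+stack[-1] = 16+16 = 32 → [32, 2, 8, 9, 8, 16]
stack[-6] = stack[5]-stack[4] = 16-8 = 8 → [8, 2, 8, 9, 8, 16]
insert 4 at 5 → [8, 2, 8, 9, 8, 4, 16]

[8, 2, 8, 9, 8, 4, 16]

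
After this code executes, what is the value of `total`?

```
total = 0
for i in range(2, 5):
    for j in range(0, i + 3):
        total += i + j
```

i=2,j=0: total = 0+2 = 2
i=2,j=1: total = 2+3 = 5
i=2,j=2: total = 5+4 = 9
i=2,j=3: total = 9+5 = 14
i=2,j=4: total = 14+6 = 20
i=3,j=0: total = 20+3 = 23
i=3,j=1: total = 23+4 = 27
i=3,j=2: total = 27+5 = 32
i=3,j=3: total = 32+6 = 38
i=3,j=4: total = 38+7 = 45
i=3,j=5: total = 45+8 = 53
i=4,j=0: total = 53+4 = 57
i=4,j=1: total = 57+5 = 62
i=4,j=2: total = 62+6 = 68
i=4,j=3: total = 68+7 = 75
i=4,j=4: total = 75+8 = 83
i=4,j=5: total = 83+9 = 92
i=4,j=6: total = 92+10 = 102

102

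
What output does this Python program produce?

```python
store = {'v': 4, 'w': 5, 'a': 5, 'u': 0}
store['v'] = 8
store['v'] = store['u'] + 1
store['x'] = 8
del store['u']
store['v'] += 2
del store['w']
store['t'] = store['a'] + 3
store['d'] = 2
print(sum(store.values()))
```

26

store['v'] = 8 → {'v': 8, 'w': 5, 'a': 5, 'u': 0}
store['v'] = store['u']+1 = 1 → {'v': 1, 'w': 5, 'a': 5, 'u': 0}
store['x'] = 8 → {'v': 1, 'w': 5, 'a': 5, 'u': 0, 'x': 8}
del 'u' → {'v': 1, 'w': 5, 'a': 5, 'x': 8}
store['v'] = 1+2 = 3 → {'v': 3, 'w': 5, 'a': 5, 'x': 8}
del 'w' → {'v': 3, 'a': 5, 'x': 8}
store['t'] = store['a']+3 = 8 → {'v': 3, 'a': 5, 'x': 8, 't': 8}
store['d'] = 2 → {'v': 3, 'a': 5, 'x': 8, 't': 8, 'd': 2}
sum of values = 26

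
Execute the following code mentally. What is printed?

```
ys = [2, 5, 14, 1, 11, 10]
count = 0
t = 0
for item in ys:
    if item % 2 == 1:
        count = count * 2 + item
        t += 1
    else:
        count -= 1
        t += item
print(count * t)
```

item=2: not odd, count = 0-1 = -1; t=2
item=5: odd, count = (-1)*2+5 = 3; t=3
item=14: not odd, count = 3-1 = 2; t=17
item=1: odd, count = 2*2+1 = 5; t=18
item=11: odd, count = 5*2+11 = 21; t=19
item=10: not odd, count = 21-1 = 20; t=29
count*t = 20*29 = 580

580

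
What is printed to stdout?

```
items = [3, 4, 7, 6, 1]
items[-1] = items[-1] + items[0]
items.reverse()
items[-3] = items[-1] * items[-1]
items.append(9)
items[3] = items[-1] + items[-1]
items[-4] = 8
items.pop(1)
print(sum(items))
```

items[-1] = items[-1]+items[0] = 1+3 = 4 → [3, 4, 7, 6, 4]
reverse → [4, 6, 7, 4, 3]
items[-3] = items[-1]*items[-1] = 3*3 = 9 → [4, 6, 9, 4, 3]
append 9 → [4, 6, 9, 4, 3, 9]
items[3] = items[-1]+items[-1] = 9+9 = 18 → [4, 6, 9, 18, 3, 9]
items[-4] = 8 → [4, 6, 8, 18, 3, 9]
pop(1) removes 6 → [4, 8, 18, 3, 9]
sum = 42

42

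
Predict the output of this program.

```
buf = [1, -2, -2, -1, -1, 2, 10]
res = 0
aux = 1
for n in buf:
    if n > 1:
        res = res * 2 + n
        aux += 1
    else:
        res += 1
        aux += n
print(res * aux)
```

n=1: not >1, res = 0+1 = 1; aux=2
n=-2: not >1, res = 1+1 = 2; aux=0
n=-2: not >1, res = 2+1 = 3; aux=-2
n=-1: not >1, res = 3+1 = 4; aux=-3
n=-1: not >1, res = 4+1 = 5; aux=-4
n=2: >1, res = 5*2+2 = 12; aux=-3
n=10: >1, res = 12*2+10 = 34; aux=-2
res*aux = 34*(-2) = -68

-68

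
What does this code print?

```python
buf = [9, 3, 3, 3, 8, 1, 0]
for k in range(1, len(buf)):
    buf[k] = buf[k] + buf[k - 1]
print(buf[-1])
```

27

k=1: buf[1] = 3+9 = 12 → [9, 12, 3, 3, 8, 1, 0]
k=2: buf[2] = 3+12 = 15 → [9, 12, 15, 3, 8, 1, 0]
k=3: buf[3] = 3+15 = 18 → [9, 12, 15, 18, 8, 1, 0]
k=4: buf[4] = 8+18 = 26 → [9, 12, 15, 18, 26, 1, 0]
k=5: buf[5] = 1+26 = 27 → [9, 12, 15, 18, 26, 27, 0]
k=6: buf[6] = 0+27 = 27 → [9, 12, 15, 18, 26, 27, 27]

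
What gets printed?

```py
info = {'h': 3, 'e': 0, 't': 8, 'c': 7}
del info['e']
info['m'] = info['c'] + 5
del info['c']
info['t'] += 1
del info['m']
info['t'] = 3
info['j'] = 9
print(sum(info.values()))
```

15

del 'e' → {'h': 3, 't': 8, 'c': 7}
info['m'] = info['c']+5 = 12 → {'h': 3, 't': 8, 'c': 7, 'm': 12}
del 'c' → {'h': 3, 't': 8, 'm': 12}
info['t'] = 8+1 = 9 → {'h': 3, 't': 9, 'm': 12}
del 'm' → {'h': 3, 't': 9}
info['t'] = 3 → {'h': 3, 't': 3}
info['j'] = 9 → {'h': 3, 't': 3, 'j': 9}
sum of values = 15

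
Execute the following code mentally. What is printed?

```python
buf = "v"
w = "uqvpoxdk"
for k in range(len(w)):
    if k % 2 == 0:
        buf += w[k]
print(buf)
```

vuvod

k=0: add 'u' → 'vu'
k=1: skip
k=2: add 'v' → 'vuv'
k=3: skip
k=4: add 'o' → 'vuvo'
k=5: skip
k=6: add 'd' → 'vuvod'
k=7: skip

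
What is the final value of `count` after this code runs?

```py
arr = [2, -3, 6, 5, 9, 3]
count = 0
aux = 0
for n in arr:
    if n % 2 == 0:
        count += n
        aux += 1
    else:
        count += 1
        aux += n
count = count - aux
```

-4

n=2: even, count = 0+2 = 2; aux=1
n=-3: not even, count = 2+1 = 3; aux=-2
n=6: even, count = 3+6 = 9; aux=-1
n=5: not even, count = 9+1 = 10; aux=4
n=9: not even, count = 10+1 = 11; aux=13
n=3: not even, count = 11+1 = 12; aux=16
count-aux = 12-16 = -4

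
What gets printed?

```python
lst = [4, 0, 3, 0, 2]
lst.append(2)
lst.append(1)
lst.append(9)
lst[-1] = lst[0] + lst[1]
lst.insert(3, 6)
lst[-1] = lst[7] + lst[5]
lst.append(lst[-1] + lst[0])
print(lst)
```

append 2 → [4, 0, 3, 0, 2, 2]
append 1 → [4, 0, 3, 0, 2, 2, 1]
append 9 → [4, 0, 3, 0, 2, 2, 1, 9]
lst[-1] = lst[0]+lst[1] = 4+0 = 4 → [4, 0, 3, 0, 2, 2, 1, 4]
insert 6 at 3 → [4, 0, 3, 6, 0, 2, 2, 1, 4]
lst[-1] = lst[7]+lst[5] = 1+2 = 3 → [4, 0, 3, 6, 0, 2, 2, 1, 3]
append lst[-1]+lst[0] = 3+4 = 7 → [4, 0, 3, 6, 0, 2, 2, 1, 3, 7]

[4, 0, 3, 6, 0, 2, 2, 1, 3, 7]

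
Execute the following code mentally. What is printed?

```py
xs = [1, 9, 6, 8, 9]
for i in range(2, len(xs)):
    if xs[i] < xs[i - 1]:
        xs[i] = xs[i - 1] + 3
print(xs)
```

i=2: 6<9, xs[2] = 9+3 = 12 → [1, 9, 12, 8, 9]
i=3: 8<12, xs[3] = 12+3 = 15 → [1, 9, 12, 15, 9]
i=4: 9<15, xs[4] = 15+3 = 18 → [1, 9, 12, 15, 18]

[1, 9, 12, 15, 18]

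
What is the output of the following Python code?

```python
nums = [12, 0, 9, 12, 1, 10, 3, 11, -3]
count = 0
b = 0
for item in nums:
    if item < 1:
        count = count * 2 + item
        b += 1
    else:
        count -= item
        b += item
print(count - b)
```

item=12: not <1, count = 0-12 = -12; b=12
item=0: <1, count = (-12)*2+0 = -24; b=13
item=9: not <1, count = (-24)-9 = -33; b=22
item=12: not <1, count = (-33)-12 = -45; b=34
item=1: not <1, count = (-45)-1 = -46; b=35
item=10: not <1, count = (-46)-10 = -56; b=45
item=3: not <1, count = (-56)-3 = -59; b=48
item=11: not <1, count = (-59)-11 = -70; b=59
item=-3: <1, count = (-70)*2+(-3) = -143; b=60
count-b = (-143)-60 = -203

-203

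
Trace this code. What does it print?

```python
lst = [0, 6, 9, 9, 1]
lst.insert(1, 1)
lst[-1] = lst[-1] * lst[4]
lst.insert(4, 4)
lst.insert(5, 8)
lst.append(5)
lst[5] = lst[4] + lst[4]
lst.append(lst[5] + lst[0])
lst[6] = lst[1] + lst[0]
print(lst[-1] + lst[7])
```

insert 1 at 1 → [0, 1, 6, 9, 9, 1]
lst[-1] = lst[-1]*lst[4] = 1*9 = 9 → [0, 1, 6, 9, 9, 9]
insert 4 at 4 → [0, 1, 6, 9, 4, 9, 9]
insert 8 at 5 → [0, 1, 6, 9, 4, 8, 9, 9]
append 5 → [0, 1, 6, 9, 4, 8, 9, 9, 5]
lst[5] = lst[4]+lst[4] = 4+4 = 8 → [0, 1, 6, 9, 4, 8, 9, 9, 5]
append lst[5]+lst[0] = 8+0 = 8 → [0, 1, 6, 9, 4, 8, 9, 9, 5, 8]
lst[6] = lst[1]+lst[0] = 1+0 = 1 → [0, 1, 6, 9, 4, 8, 1, 9, 5, 8]
lst[-1]+lst[7] = 8+9 = 17

17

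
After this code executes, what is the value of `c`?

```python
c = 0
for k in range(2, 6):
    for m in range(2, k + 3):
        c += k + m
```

k=2,m=2: c = 0+4 = 4
k=2,m=3: c = 4+5 = 9
k=2,m=4: c = 9+6 = 15
k=3,m=2: c = 15+5 = 20
k=3,m=3: c = 20+6 = 26
k=3,m=4: c = 26+7 = 33
k=3,m=5: c = 33+8 = 41
k=4,m=2: c = 41+6 = 47
k=4,m=3: c = 47+7 = 54
k=4,m=4: c = 54+8 = 62
k=4,m=5: c = 62+9 = 71
k=4,m=6: c = 71+10 = 81
k=5,m=2: c = 81+7 = 88
k=5,m=3: c = 88+8 = 96
k=5,m=4: c = 96+9 = 105
k=5,m=5: c = 105+10 = 115
k=5,m=6: c = 115+11 = 126
k=5,m=7: c = 126+12 = 138

138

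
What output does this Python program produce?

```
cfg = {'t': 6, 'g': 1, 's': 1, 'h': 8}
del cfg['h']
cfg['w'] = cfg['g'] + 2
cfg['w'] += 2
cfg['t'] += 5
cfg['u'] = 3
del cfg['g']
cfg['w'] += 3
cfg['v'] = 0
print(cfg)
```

{'t': 11, 's': 1, 'w': 8, 'u': 3, 'v': 0}

del 'h' → {'t': 6, 'g': 1, 's': 1}
cfg['w'] = cfg['g']+2 = 3 → {'t': 6, 'g': 1, 's': 1, 'w': 3}
cfg['w'] = 3+2 = 5 → {'t': 6, 'g': 1, 's': 1, 'w': 5}
cfg['t'] = 6+5 = 11 → {'t': 11, 'g': 1, 's': 1, 'w': 5}
cfg['u'] = 3 → {'t': 11, 'g': 1, 's': 1, 'w': 5, 'u': 3}
del 'g' → {'t': 11, 's': 1, 'w': 5, 'u': 3}
cfg['w'] = 5+3 = 8 → {'t': 11, 's': 1, 'w': 8, 'u': 3}
cfg['v'] = 0 → {'t': 11, 's': 1, 'w': 8, 'u': 3, 'v': 0}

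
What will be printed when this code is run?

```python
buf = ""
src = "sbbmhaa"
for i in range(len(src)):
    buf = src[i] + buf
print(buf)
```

aahmbbs

i=0: prepend 's' → 's'
i=1: prepend 'b' → 'bs'
i=2: prepend 'b' → 'bbs'
i=3: prepend 'm' → 'mbbs'
i=4: prepend 'h' → 'hmbbs'
i=5: prepend 'a' → 'ahmbbs'
i=6: prepend 'a' → 'aahmbbs'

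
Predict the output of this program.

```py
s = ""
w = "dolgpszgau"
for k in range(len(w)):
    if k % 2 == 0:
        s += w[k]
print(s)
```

k=0: add 'd' → 'd'
k=1: skip
k=2: add 'l' → 'dl'
k=3: skip
k=4: add 'p' → 'dlp'
k=5: skip
k=6: add 'z' → 'dlpz'
k=7: skip
k=8: add 'a' → 'dlpza'
k=9: skip

dlpza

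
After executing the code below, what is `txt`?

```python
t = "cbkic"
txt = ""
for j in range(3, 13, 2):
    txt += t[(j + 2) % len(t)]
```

'ckcbi'

j=3: add t[0]='c' → 'c'
j=5: add t[2]='k' → 'ck'
j=7: add t[4]='c' → 'ckc'
j=9: add t[1]='b' → 'ckcb'
j=11: add t[3]='i' → 'ckcbi'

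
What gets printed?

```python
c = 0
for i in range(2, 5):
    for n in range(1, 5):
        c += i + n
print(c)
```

i=2,n=1: c = 0+3 = 3
i=2,n=2: c = 3+4 = 7
i=2,n=3: c = 7+5 = 12
i=2,n=4: c = 12+6 = 18
i=3,n=1: c = 18+4 = 22
i=3,n=2: c = 22+5 = 27
i=3,n=3: c = 27+6 = 33
i=3,n=4: c = 33+7 = 40
i=4,n=1: c = 40+5 = 45
i=4,n=2: c = 45+6 = 51
i=4,n=3: c = 51+7 = 58
i=4,n=4: c = 58+8 = 66

66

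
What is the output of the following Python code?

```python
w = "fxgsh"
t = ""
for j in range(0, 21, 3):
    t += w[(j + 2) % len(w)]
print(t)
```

j=0: add w[2]='g' → 'g'
j=3: add w[0]='f' → 'gf'
j=6: add w[3]='s' → 'gfs'
j=9: add w[1]='x' → 'gfsx'
j=12: add w[4]='h' → 'gfsxh'
j=15: add w[2]='g' → 'gfsxhg'
j=18: add w[0]='f' → 'gfsxhgf'

gfsxhgf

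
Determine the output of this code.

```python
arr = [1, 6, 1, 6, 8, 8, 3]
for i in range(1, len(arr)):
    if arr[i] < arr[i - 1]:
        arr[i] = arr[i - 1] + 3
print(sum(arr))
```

i=1: 6>=1, unchanged → [1, 6, 1, 6, 8, 8, 3]
i=2: 1<6, arr[2] = 6+3 = 9 → [1, 6, 9, 6, 8, 8, 3]
i=3: 6<9, arr[3] = 9+3 = 12 → [1, 6, 9, 12, 8, 8, 3]
i=4: 8<12, arr[4] = 12+3 = 15 → [1, 6, 9, 12, 15, 8, 3]
i=5: 8<15, arr[5] = 15+3 = 18 → [1, 6, 9, 12, 15, 18, 3]
i=6: 3<18, arr[6] = 18+3 = 21 → [1, 6, 9, 12, 15, 18, 21]
sum = 82

82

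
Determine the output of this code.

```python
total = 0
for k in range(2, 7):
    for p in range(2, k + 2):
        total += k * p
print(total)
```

355

k=2,p=2: total = 0+4 = 4
k=2,p=3: total = 4+6 = 10
k=3,p=2: total = 10+6 = 16
k=3,p=3: total = 16+9 = 25
k=3,p=4: total = 25+12 = 37
k=4,p=2: total = 37+8 = 45
k=4,p=3: total = 45+12 = 57
k=4,p=4: total = 57+16 = 73
k=4,p=5: total = 73+20 = 93
k=5,p=2: total = 93+10 = 103
k=5,p=3: total = 103+15 = 118
k=5,p=4: total = 118+20 = 138
k=5,p=5: total = 138+25 = 163
k=5,p=6: total = 163+30 = 193
k=6,p=2: total = 193+12 = 205
k=6,p=3: total = 205+18 = 223
k=6,p=4: total = 223+24 = 247
k=6,p=5: total = 247+30 = 277
k=6,p=6: total = 277+36 = 313
k=6,p=7: total = 313+42 = 355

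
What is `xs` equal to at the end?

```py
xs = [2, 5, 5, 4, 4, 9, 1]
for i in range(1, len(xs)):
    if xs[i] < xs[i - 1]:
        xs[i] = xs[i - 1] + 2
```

i=1: 5>=2, unchanged → [2, 5, 5, 4, 4, 9, 1]
i=2: 5>=5, unchanged → [2, 5, 5, 4, 4, 9, 1]
i=3: 4<5, xs[3] = 5+2 = 7 → [2, 5, 5, 7, 4, 9, 1]
i=4: 4<7, xs[4] = 7+2 = 9 → [2, 5, 5, 7, 9, 9, 1]
i=5: 9>=9, unchanged → [2, 5, 5, 7, 9, 9, 1]
i=6: 1<9, xs[6] = 9+2 = 11 → [2, 5, 5, 7, 9, 9, 11]

[2, 5, 5, 7, 9, 9, 11]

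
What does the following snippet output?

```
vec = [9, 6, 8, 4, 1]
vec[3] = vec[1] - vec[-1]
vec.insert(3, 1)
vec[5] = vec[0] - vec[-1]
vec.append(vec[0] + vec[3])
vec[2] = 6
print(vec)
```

[9, 6, 6, 1, 5, 8, 10]

vec[3] = vec[1]-vec[-1] = 6-1 = 5 → [9, 6, 8, 5, 1]
insert 1 at 3 → [9, 6, 8, 1, 5, 1]
vec[5] = vec[0]-vec[-1] = 9-1 = 8 → [9, 6, 8, 1, 5, 8]
append vec[0]+vec[3] = 9+1 = 10 → [9, 6, 8, 1, 5, 8, 10]
vec[2] = 6 → [9, 6, 6, 1, 5, 8, 10]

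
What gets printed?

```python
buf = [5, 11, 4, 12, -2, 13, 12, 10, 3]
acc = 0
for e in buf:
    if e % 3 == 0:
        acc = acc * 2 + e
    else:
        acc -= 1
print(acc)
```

e=5: not %3==0, acc = 0-1 = -1
e=11: not %3==0, acc = (-1)-1 = -2
e=4: not %3==0, acc = (-2)-1 = -3
e=12: %3==0, acc = (-3)*2+12 = 6
e=-2: not %3==0, acc = 6-1 = 5
e=13: not %3==0, acc = 5-1 = 4
e=12: %3==0, acc = 4*2+12 = 20
e=10: not %3==0, acc = 20-1 = 19
e=3: %3==0, acc = 19*2+3 = 41

41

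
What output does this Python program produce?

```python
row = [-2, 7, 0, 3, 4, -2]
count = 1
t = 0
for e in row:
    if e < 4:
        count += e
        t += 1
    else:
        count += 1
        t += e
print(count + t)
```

17

e=-2: <4, count = 1+(-2) = -1; t=1
e=7: not <4, count = (-1)+1 = 0; t=8
e=0: <4, count = 0+0 = 0; t=9
e=3: <4, count = 0+3 = 3; t=10
e=4: not <4, count = 3+1 = 4; t=14
e=-2: <4, count = 4+(-2) = 2; t=15
count+t = 2+15 = 17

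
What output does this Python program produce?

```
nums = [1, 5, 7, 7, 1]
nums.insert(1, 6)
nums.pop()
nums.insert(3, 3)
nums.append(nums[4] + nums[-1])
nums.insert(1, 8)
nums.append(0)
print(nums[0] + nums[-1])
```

insert 6 at 1 → [1, 6, 5, 7, 7, 1]
pop() removes 1 → [1, 6, 5, 7, 7]
insert 3 at 3 → [1, 6, 5, 3, 7, 7]
append nums[4]+nums[-1] = 7+7 = 14 → [1, 6, 5, 3, 7, 7, 14]
insert 8 at 1 → [1, 8, 6, 5, 3, 7, 7, 14]
append 0 → [1, 8, 6, 5, 3, 7, 7, 14, 0]
nums[0]+nums[-1] = 1+0 = 1

1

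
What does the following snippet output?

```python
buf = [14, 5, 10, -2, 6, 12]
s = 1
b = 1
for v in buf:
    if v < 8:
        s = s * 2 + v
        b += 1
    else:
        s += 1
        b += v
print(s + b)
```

v=14: not <8, s = 1+1 = 2; b=15
v=5: <8, s = 2*2+5 = 9; b=16
v=10: not <8, s = 9+1 = 10; b=26
v=-2: <8, s = 10*2+(-2) = 18; b=27
v=6: <8, s = 18*2+6 = 42; b=28
v=12: not <8, s = 42+1 = 43; b=40
s+b = 43+40 = 83

83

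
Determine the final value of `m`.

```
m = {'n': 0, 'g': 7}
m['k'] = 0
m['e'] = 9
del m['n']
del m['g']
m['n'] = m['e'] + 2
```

{'k': 0, 'e': 9, 'n': 11}

m['k'] = 0 → {'n': 0, 'g': 7, 'k': 0}
m['e'] = 9 → {'n': 0, 'g': 7, 'k': 0, 'e': 9}
del 'n' → {'g': 7, 'k': 0, 'e': 9}
del 'g' → {'k': 0, 'e': 9}
m['n'] = m['e']+2 = 11 → {'k': 0, 'e': 9, 'n': 11}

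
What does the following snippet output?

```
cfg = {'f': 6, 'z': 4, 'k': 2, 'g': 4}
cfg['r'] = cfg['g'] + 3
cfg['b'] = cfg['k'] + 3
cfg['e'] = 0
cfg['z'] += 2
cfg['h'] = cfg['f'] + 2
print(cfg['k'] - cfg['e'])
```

2

cfg['r'] = cfg['g']+3 = 7 → {'f': 6, 'z': 4, 'k': 2, 'g': 4, 'r': 7}
cfg['b'] = cfg['k']+3 = 5 → {'f': 6, 'z': 4, 'k': 2, 'g': 4, 'r': 7, 'b': 5}
cfg['e'] = 0 → {'f': 6, 'z': 4, 'k': 2, 'g': 4, 'r': 7, 'b': 5, 'e': 0}
cfg['z'] = 4+2 = 6 → {'f': 6, 'z': 6, 'k': 2, 'g': 4, 'r': 7, 'b': 5, 'e': 0}
cfg['h'] = cfg['f']+2 = 8 → {'f': 6, 'z': 6, 'k': 2, 'g': 4, 'r': 7, 'b': 5, 'e': 0, 'h': 8}
cfg['k']-cfg['e'] = 2-0 = 2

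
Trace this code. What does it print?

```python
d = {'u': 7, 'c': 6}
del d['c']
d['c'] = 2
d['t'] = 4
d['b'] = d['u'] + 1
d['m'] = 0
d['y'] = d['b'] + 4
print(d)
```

{'u': 7, 'c': 2, 't': 4, 'b': 8, 'm': 0, 'y': 12}

del 'c' → {'u': 7}
d['c'] = 2 → {'u': 7, 'c': 2}
d['t'] = 4 → {'u': 7, 'c': 2, 't': 4}
d['b'] = d['u']+1 = 8 → {'u': 7, 'c': 2, 't': 4, 'b': 8}
d['m'] = 0 → {'u': 7, 'c': 2, 't': 4, 'b': 8, 'm': 0}
d['y'] = d['b']+4 = 12 → {'u': 7, 'c': 2, 't': 4, 'b': 8, 'm': 0, 'y': 12}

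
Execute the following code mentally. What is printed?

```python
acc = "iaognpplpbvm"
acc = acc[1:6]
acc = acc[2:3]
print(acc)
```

slice [1:6] → 'aognp'
slice [2:3] → 'g'

g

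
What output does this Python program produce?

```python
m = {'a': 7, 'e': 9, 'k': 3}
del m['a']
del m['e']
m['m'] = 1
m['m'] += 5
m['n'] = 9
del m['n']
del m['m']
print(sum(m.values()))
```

3

del 'a' → {'e': 9, 'k': 3}
del 'e' → {'k': 3}
m['m'] = 1 → {'k': 3, 'm': 1}
m['m'] = 1+5 = 6 → {'k': 3, 'm': 6}
m['n'] = 9 → {'k': 3, 'm': 6, 'n': 9}
del 'n' → {'k': 3, 'm': 6}
del 'm' → {'k': 3}
sum of values = 3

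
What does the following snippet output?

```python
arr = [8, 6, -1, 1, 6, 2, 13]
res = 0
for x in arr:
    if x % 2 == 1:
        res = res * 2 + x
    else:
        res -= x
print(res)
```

-117

x=8: not odd, res = 0-8 = -8
x=6: not odd, res = (-8)-6 = -14
x=-1: odd, res = (-14)*2+(-1) = -29
x=1: odd, res = (-29)*2+1 = -57
x=6: not odd, res = (-57)-6 = -63
x=2: not odd, res = (-63)-2 = -65
x=13: odd, res = (-65)*2+13 = -117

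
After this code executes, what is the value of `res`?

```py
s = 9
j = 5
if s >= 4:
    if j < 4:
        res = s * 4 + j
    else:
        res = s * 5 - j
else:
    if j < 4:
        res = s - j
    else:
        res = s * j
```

s=9, j=5
s >= 4 is True; j < 4 is False
→ res = s * 5 - j = 40

40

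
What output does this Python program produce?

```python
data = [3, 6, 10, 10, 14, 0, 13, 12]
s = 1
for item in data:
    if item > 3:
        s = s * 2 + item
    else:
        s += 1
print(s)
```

item=3: not >3, s = 1+1 = 2
item=6: >3, s = 2*2+6 = 10
item=10: >3, s = 10*2+10 = 30
item=10: >3, s = 30*2+10 = 70
item=14: >3, s = 70*2+14 = 154
item=0: not >3, s = 154+1 = 155
item=13: >3, s = 155*2+13 = 323
item=12: >3, s = 323*2+12 = 658

658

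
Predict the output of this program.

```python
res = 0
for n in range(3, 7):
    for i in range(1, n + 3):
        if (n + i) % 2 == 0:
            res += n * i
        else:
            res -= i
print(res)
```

n=3,i=1: even sum, res = 0+3 = 3
n=3,i=2: odd sum, res = 3-2 = 1
n=3,i=3: even sum, res = 1+9 = 10
n=3,i=4: odd sum, res = 10-4 = 6
n=3,i=5: even sum, res = 6+15 = 21
n=4,i=1: odd sum, res = 21-1 = 20
n=4,i=2: even sum, res = 20+8 = 28
n=4,i=3: odd sum, res = 28-3 = 25
n=4,i=4: even sum, res = 25+16 = 41
n=4,i=5: odd sum, res = 41-5 = 36
n=4,i=6: even sum, res = 36+24 = 60
n=5,i=1: even sum, res = 60+5 = 65
n=5,i=2: odd sum, res = 65-2 = 63
n=5,i=3: even sum, res = 63+15 = 78
n=5,i=4: odd sum, res = 78-4 = 74
n=5,i=5: even sum, res = 74+25 = 99
n=5,i=6: odd sum, res = 99-6 = 93
n=5,i=7: even sum, res = 93+35 = 128
n=6,i=1: odd sum, res = 128-1 = 127
n=6,i=2: even sum, res = 127+12 = 139
n=6,i=3: odd sum, res = 139-3 = 136
n=6,i=4: even sum, res = 136+24 = 160
n=6,i=5: odd sum, res = 160-5 = 155
n=6,i=6: even sum, res = 155+36 = 191
n=6,i=7: odd sum, res = 191-7 = 184
n=6,i=8: even sum, res = 184+48 = 232

232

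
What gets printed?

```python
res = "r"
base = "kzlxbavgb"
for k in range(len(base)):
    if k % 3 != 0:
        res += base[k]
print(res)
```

rzlbagb

k=0: skip
k=1: add 'z' → 'rz'
k=2: add 'l' → 'rzl'
k=3: skip
k=4: add 'b' → 'rzlb'
k=5: add 'a' → 'rzlba'
k=6: skip
k=7: add 'g' → 'rzlbag'
k=8: add 'b' → 'rzlbagb'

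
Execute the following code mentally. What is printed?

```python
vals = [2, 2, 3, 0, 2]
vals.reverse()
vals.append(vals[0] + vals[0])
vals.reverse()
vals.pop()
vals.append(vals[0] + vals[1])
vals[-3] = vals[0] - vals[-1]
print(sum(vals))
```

reverse → [2, 0, 3, 2, 2]
append vals[0]+vals[0] = 2+2 = 4 → [2, 0, 3, 2, 2, 4]
reverse → [4, 2, 2, 3, 0, 2]
pop() removes 2 → [4, 2, 2, 3, 0]
append vals[0]+vals[1] = 4+2 = 6 → [4, 2, 2, 3, 0, 6]
vals[-3] = vals[0]-vals[-1] = 4-6 = -2 → [4, 2, 2, -2, 0, 6]
sum = 12

12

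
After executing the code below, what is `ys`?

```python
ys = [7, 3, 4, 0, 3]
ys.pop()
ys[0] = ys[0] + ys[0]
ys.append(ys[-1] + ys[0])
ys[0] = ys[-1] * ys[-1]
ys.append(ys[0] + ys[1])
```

[196, 3, 4, 0, 14, 199]

pop() removes 3 → [7, 3, 4, 0]
ys[0] = ys[0]+ys[0] = 7+7 = 14 → [14, 3, 4, 0]
append ys[-1]+ys[0] = 0+14 = 14 → [14, 3, 4, 0, 14]
ys[0] = ys[-1]*ys[-1] = 14*14 = 196 → [196, 3, 4, 0, 14]
append ys[0]+ys[1] = 196+3 = 199 → [196, 3, 4, 0, 14, 199]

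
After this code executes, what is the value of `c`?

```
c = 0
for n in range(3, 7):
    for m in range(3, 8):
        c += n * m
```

n=3,m=3: c = 0+9 = 9
n=3,m=4: c = 9+12 = 21
n=3,m=5: c = 21+15 = 36
n=3,m=6: c = 36+18 = 54
n=3,m=7: c = 54+21 = 75
n=4,m=3: c = 75+12 = 87
n=4,m=4: c = 87+16 = 103
n=4,m=5: c = 103+20 = 123
n=4,m=6: c = 123+24 = 147
n=4,m=7: c = 147+28 = 175
n=5,m=3: c = 175+15 = 190
n=5,m=4: c = 190+20 = 210
n=5,m=5: c = 210+25 = 235
n=5,m=6: c = 235+30 = 265
n=5,m=7: c = 265+35 = 300
n=6,m=3: c = 300+18 = 318
n=6,m=4: c = 318+24 = 342
n=6,m=5: c = 342+30 = 372
n=6,m=6: c = 372+36 = 408
n=6,m=7: c = 408+42 = 450

450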